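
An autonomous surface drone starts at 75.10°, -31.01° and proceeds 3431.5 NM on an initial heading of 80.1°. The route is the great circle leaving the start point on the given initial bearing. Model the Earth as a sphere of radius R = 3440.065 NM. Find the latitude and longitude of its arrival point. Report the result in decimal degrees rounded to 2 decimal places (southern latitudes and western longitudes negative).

latitude 34.15°, longitude 59.00°

The arc subtends δ = 3431.5/3440.065 = 0.997510 rad at the centre.
Start latitude φ₁ = 1.310742 rad; initial bearing θ = 1.398009 rad.
Applying the spherical law of cosines for sides, sin φ₂ = sin φ₁ cos δ + cos φ₁ sin δ cos θ = 0.561299, so φ₂ = 34.15°.
Then Δλ = atan2(0.212806, -0.000030) = 1.570938 rad, from sin θ sin δ cos φ₁ over cos δ − sin φ₁ sin φ₂.
λ₂ = λ₁ + Δλ = 59.00°.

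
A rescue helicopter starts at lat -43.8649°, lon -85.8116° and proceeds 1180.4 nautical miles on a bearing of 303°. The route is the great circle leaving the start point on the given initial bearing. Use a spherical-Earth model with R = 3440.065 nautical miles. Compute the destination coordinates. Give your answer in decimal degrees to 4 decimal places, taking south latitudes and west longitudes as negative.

latitude -31.3627°, longitude -105.1073°

Central angle δ = d/R = 0.343133 rad.
Converting: φ₁ = -0.765587 rad, θ = 5.288348 rad.
sin φ₂ = sin φ₁ cos δ + cos φ₁ sin δ cos θ = (-0.692960)(0.941705) + (0.720976)(0.336439)(0.544639) = -0.520454
φ₂ = asin(-0.520454) = -0.547383 rad = -31.3627°.
For the longitude increment, Δλ = atan2( sin θ sin δ cos φ₁, cos δ − sin φ₁ sin φ₂ ) = atan2(-0.203432, 0.581051) = -19.2957°.
Hence λ₂ = -85.8116° + -19.2957° = -105.1073°.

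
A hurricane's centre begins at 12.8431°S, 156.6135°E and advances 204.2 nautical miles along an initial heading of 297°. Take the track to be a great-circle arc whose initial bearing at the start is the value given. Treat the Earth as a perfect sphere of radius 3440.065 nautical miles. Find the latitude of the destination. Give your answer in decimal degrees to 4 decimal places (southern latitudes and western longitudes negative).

The arc subtends δ = 204.2/3440.065 = 0.059359 rad at the centre.
Converting: φ₁ = -0.224154 rad, θ = 5.183628 rad.
sin φ₂ = sin φ₁ cos δ + cos φ₁ sin δ cos θ = (-0.222282)(0.998239) + (0.974982)(0.059324)(0.453990) = -0.195632
φ₂ = asin(-0.195632) = -0.196901 rad = -11.2816°.
For the longitude increment, Δλ = atan2( sin θ sin δ cos φ₁, cos δ − sin φ₁ sin φ₂ ) = atan2(-0.051536, 0.954753) = -3.0897°.
Hence λ₂ = 156.6135° + -3.0897° = 153.5238°.

latitude -11.2816°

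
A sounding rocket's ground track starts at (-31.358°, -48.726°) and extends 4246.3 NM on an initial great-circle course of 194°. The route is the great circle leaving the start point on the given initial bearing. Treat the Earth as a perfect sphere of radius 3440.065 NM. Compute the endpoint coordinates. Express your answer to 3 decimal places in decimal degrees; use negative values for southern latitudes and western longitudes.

latitude -72.536°, longitude -179.180°

Central angle δ = d/R = 1.234366 rad.
Converting: φ₁ = -0.547300 rad, θ = 3.385939 rad.
Applying the spherical law of cosines for sides, sin φ₂ = sin φ₁ cos δ + cos φ₁ sin δ cos θ = -0.953906, so φ₂ = -72.536°.
Δλ = atan2( sin θ sin δ cos φ₁ , cos δ − sin φ₁ sin φ₂ ) = atan2(-0.195004, -0.166278) = -2.276850 rad = -130.454°.
λ₂ = λ₁ + Δλ = -179.180°.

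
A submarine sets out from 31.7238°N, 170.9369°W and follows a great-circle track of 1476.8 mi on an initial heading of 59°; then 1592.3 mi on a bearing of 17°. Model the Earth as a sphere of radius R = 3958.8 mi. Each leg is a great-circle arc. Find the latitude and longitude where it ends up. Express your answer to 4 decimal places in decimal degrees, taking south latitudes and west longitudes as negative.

latitude 61.9095°, longitude -132.6162°

Apply the spherical direct solution leg by leg, carrying full precision between legs.
Leg 1: from (31.7238°, -170.9369°), δ = 1476.8/3958.8 = 0.373042 rad, θ = 59° → φ = 40.4905°, λ = -146.6838°.
Leg 2: from (40.4905°, -146.6838°), δ = 1592.3/3958.8 = 0.402218 rad, θ = 17° → φ = 61.9095°, λ = -132.6162°.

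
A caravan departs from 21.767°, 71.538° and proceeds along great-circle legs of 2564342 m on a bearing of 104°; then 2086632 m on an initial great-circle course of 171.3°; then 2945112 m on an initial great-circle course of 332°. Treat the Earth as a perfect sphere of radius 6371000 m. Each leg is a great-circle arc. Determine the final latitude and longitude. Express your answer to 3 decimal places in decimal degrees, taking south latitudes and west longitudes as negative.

Apply the spherical direct solution leg by leg, carrying full precision between legs.
Leg 1: from (21.767°, 71.538°), δ = 2564342/6371000 = 0.402502 rad, θ = 104° → φ = 14.666°, λ = 94.672°.
Leg 2: from (14.666°, 94.672°), δ = 2086632/6371000 = 0.327520 rad, θ = 171.3° → φ = -3.894°, λ = 97.468°.
Leg 3: from (-3.894°, 97.468°), δ = 2945112/6371000 = 0.462268 rad, θ = 332° → φ = 19.396°, λ = 84.643°.

latitude 19.396°, longitude 84.643°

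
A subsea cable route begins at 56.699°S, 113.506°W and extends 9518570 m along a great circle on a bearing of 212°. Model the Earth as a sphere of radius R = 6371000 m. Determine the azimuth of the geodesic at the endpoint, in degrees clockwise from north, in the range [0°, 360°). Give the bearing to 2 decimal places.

The arc subtends δ = 9518570/6371000 = 1.494046 rad at the centre.
Start latitude φ₁ = -0.989584 rad; initial bearing θ = 3.700098 rad.
Applying the spherical law of cosines for sides, sin φ₂ = sin φ₁ cos δ + cos φ₁ sin δ cos θ = -0.528324, so φ₂ = -31.892°.
Δλ = atan2( sin θ sin δ cos φ₁ , cos δ − sin φ₁ sin φ₂ ) = atan2(-0.290089, -0.364897) = -2.469915 rad = -141.516°.
λ₂ = -113.506° + -141.516° = -255.022°, normalized to (−180°, 180°] → 104.978°.
The forward bearing on arrival equals the back-azimuth from the destination plus 180°.
Back-azimuth from P₂ (-31.89°, 104.98°) to P₁ (-56.70°, -113.51°), with Δλ' = λ₁ − λ₂ = -218.48°: atan2( sin Δλ' cos φ₁ , cos φ₂ sin φ₁ − sin φ₂ cos φ₁ cos Δλ' ) = 159.96°.
Final bearing = (159.96° + 180°) mod 360° = 339.96°.

final bearing 339.96°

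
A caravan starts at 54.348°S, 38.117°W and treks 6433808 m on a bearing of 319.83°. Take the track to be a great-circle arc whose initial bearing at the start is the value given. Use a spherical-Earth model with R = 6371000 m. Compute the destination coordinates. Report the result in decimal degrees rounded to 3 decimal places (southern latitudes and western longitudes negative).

latitude -3.161°, longitude -71.281°

Central angle δ = d/R = 1.009858 rad.
Start latitude φ₁ = -0.948552 rad; initial bearing θ = 5.582087 rad.
Applying the spherical law of cosines for sides, sin φ₂ = sin φ₁ cos δ + cos φ₁ sin δ cos θ = -0.055141, so φ₂ = -3.161°.
Δλ = atan2( sin θ sin δ cos φ₁ , cos δ − sin φ₁ sin φ₂ ) = atan2(-0.318362, 0.487174) = -0.578823 rad = -33.164°.
λ₂ = -38.117° + -33.164° = -71.281°.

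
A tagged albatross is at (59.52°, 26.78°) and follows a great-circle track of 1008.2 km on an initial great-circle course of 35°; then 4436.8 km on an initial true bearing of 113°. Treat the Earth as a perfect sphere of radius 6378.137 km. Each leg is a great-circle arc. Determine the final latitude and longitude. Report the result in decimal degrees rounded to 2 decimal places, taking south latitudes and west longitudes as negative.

Apply the spherical direct solution leg by leg, carrying full precision between legs.
Leg 1: from (59.52°, 26.78°), δ = 1008.2/6378.137 = 0.158071 rad, θ = 35° → φ = 66.42°, λ = 39.82°.
Leg 2: from (66.42°, 39.82°), δ = 4436.8/6378.137 = 0.695626 rad, θ = 113° → φ = 37.11°, λ = 87.53°.

latitude 37.11°, longitude 87.53°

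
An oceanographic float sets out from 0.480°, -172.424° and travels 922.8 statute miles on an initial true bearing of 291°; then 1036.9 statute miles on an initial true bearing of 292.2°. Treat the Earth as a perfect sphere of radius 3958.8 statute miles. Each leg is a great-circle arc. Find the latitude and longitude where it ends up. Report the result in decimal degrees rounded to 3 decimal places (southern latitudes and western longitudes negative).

latitude 10.676°, longitude 160.949°

Apply the spherical direct solution leg by leg, carrying full precision between legs.
Leg 1: from (0.480°, -172.424°), δ = 922.8/3958.8 = 0.233101 rad, θ = 291° → φ = 5.217°, λ = 175.070°.
Leg 2: from (5.217°, 175.070°), δ = 1036.9/3958.8 = 0.261923 rad, θ = 292.2° → φ = 10.676°, λ = 160.949°.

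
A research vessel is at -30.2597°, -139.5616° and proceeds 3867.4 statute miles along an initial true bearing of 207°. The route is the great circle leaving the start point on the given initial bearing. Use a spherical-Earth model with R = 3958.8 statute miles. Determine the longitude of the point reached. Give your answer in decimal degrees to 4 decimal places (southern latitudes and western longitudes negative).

longitude 146.9066°

Angular distance δ = d/R = 3867.4 / 3958.8 = 0.976912 rad.
With φ₁ = -30.2597° = -0.528131 rad and θ = 207° = 3.612832 rad:
Destination latitude: φ₂ = arcsin( sin φ₁ cos δ + cos φ₁ sin δ cos θ ) = arcsin(-0.919816) = -66.8992°.
Then Δλ = atan2(-0.324991, 0.096071) = -1.283372 rad, from sin θ sin δ cos φ₁ over cos δ − sin φ₁ sin φ₂.
λ₂ = -139.5616° + -73.5318° = -213.0934°, normalized to (−180°, 180°] → 146.9066°.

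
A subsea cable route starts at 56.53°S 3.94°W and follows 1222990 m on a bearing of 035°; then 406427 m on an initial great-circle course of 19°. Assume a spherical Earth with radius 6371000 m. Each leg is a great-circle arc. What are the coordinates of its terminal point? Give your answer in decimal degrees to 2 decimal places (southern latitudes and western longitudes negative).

Apply the spherical direct solution leg by leg, carrying full precision between legs.
Leg 1: from (-56.53°, -3.94°), δ = 1222990/6371000 = 0.191962 rad, θ = 35° → φ = -47.11°, λ = 5.31°.
Leg 2: from (-47.11°, 5.31°), δ = 406427/6371000 = 0.063793 rad, θ = 19° → φ = -43.64°, λ = 6.96°.

latitude -43.64°, longitude 6.96°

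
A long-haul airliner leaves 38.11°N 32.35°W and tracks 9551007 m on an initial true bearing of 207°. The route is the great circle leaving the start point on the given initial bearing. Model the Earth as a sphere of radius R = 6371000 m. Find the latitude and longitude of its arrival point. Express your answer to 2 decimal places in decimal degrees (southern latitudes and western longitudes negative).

δ = 9551007/6371000 = 1.499138 rad (85.8943°).
Start latitude φ₁ = 0.665145 rad; initial bearing θ = 3.612832 rad.
Destination latitude: φ₂ = arcsin( sin φ₁ cos δ + cos φ₁ sin δ cos θ ) = arcsin(-0.655081) = -40.93°.
Then Δλ = atan2(-0.356295, 0.475896) = -0.642658 rad, from sin θ sin δ cos φ₁ over cos δ − sin φ₁ sin φ₂.
λ₂ = λ₁ + Δλ = -69.17°.

latitude -40.93°, longitude -69.17°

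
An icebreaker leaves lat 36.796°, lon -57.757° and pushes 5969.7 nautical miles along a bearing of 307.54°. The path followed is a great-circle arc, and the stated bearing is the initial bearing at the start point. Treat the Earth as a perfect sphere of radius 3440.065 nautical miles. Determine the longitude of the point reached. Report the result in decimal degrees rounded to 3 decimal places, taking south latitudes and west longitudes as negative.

longitude -179.884°

Angular distance δ = d/R = 5969.7 / 3440.065 = 1.735345 rad.
Start latitude φ₁ = 0.642211 rad; initial bearing θ = 5.367586 rad.
Applying the spherical law of cosines for sides, sin φ₂ = sin φ₁ cos δ + cos φ₁ sin δ cos θ = 0.383217, so φ₂ = 22.533°.
For the longitude increment, Δλ = atan2( sin θ sin δ cos φ₁, cos δ − sin φ₁ sin φ₂ ) = atan2(-0.626379, -0.393342) = -122.127°.
Hence λ₂ = -57.757° + -122.127° = -179.884°.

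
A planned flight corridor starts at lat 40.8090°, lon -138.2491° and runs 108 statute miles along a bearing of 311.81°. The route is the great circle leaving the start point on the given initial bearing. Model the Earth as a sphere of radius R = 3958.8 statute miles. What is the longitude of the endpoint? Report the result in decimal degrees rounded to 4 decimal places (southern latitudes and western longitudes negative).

longitude -139.8129°

Angular distance δ = d/R = 108 / 3958.8 = 0.027281 rad.
With φ₁ = 40.8090° = 0.712251 rad and θ = 311.81° = 5.442111 rad:
Destination latitude: φ₂ = arcsin( sin φ₁ cos δ + cos φ₁ sin δ cos θ ) = arcsin(0.667060) = 41.8406°.
Δλ = atan2( sin θ sin δ cos φ₁ , cos δ − sin φ₁ sin φ₂ ) = atan2(-0.015389, 0.563678) = -0.027294 rad = -1.5638°.
Hence λ₂ = -138.2491° + -1.5638° = -139.8129°.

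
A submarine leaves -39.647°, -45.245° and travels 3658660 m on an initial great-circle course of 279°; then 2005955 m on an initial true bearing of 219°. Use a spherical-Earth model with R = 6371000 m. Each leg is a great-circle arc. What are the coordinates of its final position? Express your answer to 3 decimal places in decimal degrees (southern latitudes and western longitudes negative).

Apply the spherical direct solution leg by leg, carrying full precision between legs.
Leg 1: from (-39.647°, -45.245°), δ = 3658660/6371000 = 0.574268 rad, θ = 279° → φ = -28.052°, λ = -82.687°.
Leg 2: from (-28.052°, -82.687°), δ = 2005955/6371000 = 0.314857 rad, θ = 219° → φ = -41.265°, λ = -97.714°.

latitude -41.265°, longitude -97.714°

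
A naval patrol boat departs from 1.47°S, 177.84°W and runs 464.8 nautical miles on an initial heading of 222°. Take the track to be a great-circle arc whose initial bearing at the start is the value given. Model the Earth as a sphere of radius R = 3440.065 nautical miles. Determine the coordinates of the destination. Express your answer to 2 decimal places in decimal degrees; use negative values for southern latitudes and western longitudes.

latitude -7.21°, longitude 176.95°

Angular distance δ = d/R = 464.8 / 3440.065 = 0.135114 rad.
Converting: φ₁ = -0.025656 rad, θ = 3.874631 rad.
sin φ₂ = sin φ₁ cos δ + cos φ₁ sin δ cos θ = (-0.025654)(0.990886) + (0.999671)(0.134703)(-0.743145) = -0.125491
φ₂ = asin(-0.125491) = -0.125822 rad = -7.21°.
Then Δλ = atan2(-0.090104, 0.987667) = -0.090978 rad, from sin θ sin δ cos φ₁ over cos δ − sin φ₁ sin φ₂.
λ₂ = -177.84° + -5.21° = -183.05°, normalized to (−180°, 180°] → 176.95°.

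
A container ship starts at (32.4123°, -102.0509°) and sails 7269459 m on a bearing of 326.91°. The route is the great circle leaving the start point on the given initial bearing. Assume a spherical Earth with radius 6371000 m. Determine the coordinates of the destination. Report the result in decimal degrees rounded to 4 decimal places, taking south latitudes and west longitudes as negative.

latitude 60.0324°, longitude 161.4564°

The arc subtends δ = 7269459/6371000 = 1.141023 rad at the centre.
Converting: φ₁ = 0.565701 rad, θ = 5.705656 rad.
Destination latitude: φ₂ = arcsin( sin φ₁ cos δ + cos φ₁ sin δ cos θ ) = arcsin(0.866308) = 60.0324°.
Then Δλ = atan2(-0.418989, -0.047683) = -1.684115 rad, from sin θ sin δ cos φ₁ over cos δ − sin φ₁ sin φ₂.
λ₂ = -102.0509° + -96.4927° = -198.5436°, normalized to (−180°, 180°] → 161.4564°.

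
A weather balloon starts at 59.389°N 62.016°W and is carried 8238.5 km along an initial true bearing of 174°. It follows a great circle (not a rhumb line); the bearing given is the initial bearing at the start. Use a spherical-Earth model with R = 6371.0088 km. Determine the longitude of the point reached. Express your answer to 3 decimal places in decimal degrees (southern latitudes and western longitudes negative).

Central angle δ = d/R = 1.293123 rad.
Start latitude φ₁ = 1.036534 rad; initial bearing θ = 3.036873 rad.
Applying the spherical law of cosines for sides, sin φ₂ = sin φ₁ cos δ + cos φ₁ sin δ cos θ = -0.251101, so φ₂ = -14.543°.
Δλ = atan2( sin θ sin δ cos φ₁ , cos δ − sin φ₁ sin φ₂ ) = atan2(0.051188, 0.490227) = 0.104040 rad = 5.961°.
Hence λ₂ = -62.016° + 5.961° = -56.055°.

longitude -56.055°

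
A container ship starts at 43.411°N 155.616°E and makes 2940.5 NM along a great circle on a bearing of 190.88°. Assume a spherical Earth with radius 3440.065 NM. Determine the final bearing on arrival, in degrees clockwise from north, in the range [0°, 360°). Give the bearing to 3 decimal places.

final bearing 187.911°

Angular distance δ = d/R = 2940.5 / 3440.065 = 0.854780 rad.
Start latitude φ₁ = 0.757665 rad; initial bearing θ = 3.331484 rad.
Destination latitude: φ₂ = arcsin( sin φ₁ cos δ + cos φ₁ sin δ cos θ ) = arcsin(-0.087112) = -4.997°.
For the longitude increment, Δλ = atan2( sin θ sin δ cos φ₁, cos δ − sin φ₁ sin φ₂ ) = atan2(-0.103445, 0.716250) = -8.218°.
Hence λ₂ = 155.616° + -8.218° = 147.398°.
The forward bearing on arrival equals the back-azimuth from the destination plus 180°.
Back-azimuth from P₂ (-4.997°, 147.398°) to P₁ (43.411°, 155.616°), with Δλ' = λ₁ − λ₂ = 8.218°: atan2( sin Δλ' cos φ₁ , cos φ₂ sin φ₁ − sin φ₂ cos φ₁ cos Δλ' ) = 7.911°.
Final bearing = (7.911° + 180°) mod 360° = 187.911°.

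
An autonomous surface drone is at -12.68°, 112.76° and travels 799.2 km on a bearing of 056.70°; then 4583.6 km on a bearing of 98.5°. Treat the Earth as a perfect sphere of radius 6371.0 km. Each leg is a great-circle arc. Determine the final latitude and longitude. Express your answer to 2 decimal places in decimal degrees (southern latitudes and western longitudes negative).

latitude -12.10°, longitude 160.63°

Apply the spherical direct solution leg by leg, carrying full precision between legs.
Leg 1: from (-12.68°, 112.76°), δ = 799.2/6371 = 0.125443 rad, θ = 56.7° → φ = -8.67°, λ = 118.83°.
Leg 2: from (-8.67°, 118.83°), δ = 4583.6/6371 = 0.719447 rad, θ = 98.5° → φ = -12.10°, λ = 160.63°.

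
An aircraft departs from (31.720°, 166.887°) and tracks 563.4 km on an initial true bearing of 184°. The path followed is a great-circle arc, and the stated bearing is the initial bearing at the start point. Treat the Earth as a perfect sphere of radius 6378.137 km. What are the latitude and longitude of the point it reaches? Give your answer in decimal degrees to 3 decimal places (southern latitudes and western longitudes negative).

latitude 26.671°, longitude 166.492°

Central angle δ = d/R = 0.088333 rad.
With φ₁ = 31.720° = 0.553618 rad and θ = 184° = 3.211406 rad:
sin φ₂ = sin φ₁ cos δ + cos φ₁ sin δ cos θ = (0.525769)(0.996101) + (0.850628)(0.088218)(-0.997564) = 0.448861
φ₂ = asin(0.448861) = 0.465490 rad = 26.671°.
Then Δλ = atan2(-0.005235, 0.760104) = -0.006887 rad, from sin θ sin δ cos φ₁ over cos δ − sin φ₁ sin φ₂.
λ₂ = λ₁ + Δλ = 166.492°.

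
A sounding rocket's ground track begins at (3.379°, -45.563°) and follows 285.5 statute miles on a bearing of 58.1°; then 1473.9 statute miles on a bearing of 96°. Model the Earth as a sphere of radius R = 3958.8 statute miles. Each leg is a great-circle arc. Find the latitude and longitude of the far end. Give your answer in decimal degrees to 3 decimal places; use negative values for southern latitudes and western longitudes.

Apply the spherical direct solution leg by leg, carrying full precision between legs.
Leg 1: from (3.379°, -45.563°), δ = 285.5/3958.8 = 0.072118 rad, θ = 58.1° → φ = 5.555°, λ = -42.039°.
Leg 2: from (5.555°, -42.039°), δ = 1473.9/3958.8 = 0.372310 rad, θ = 96° → φ = 2.999°, λ = -20.800°.

latitude 2.999°, longitude -20.800°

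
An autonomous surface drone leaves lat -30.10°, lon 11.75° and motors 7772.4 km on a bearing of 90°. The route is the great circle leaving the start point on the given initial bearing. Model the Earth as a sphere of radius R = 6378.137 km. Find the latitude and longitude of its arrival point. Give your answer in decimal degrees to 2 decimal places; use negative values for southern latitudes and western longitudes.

The arc subtends δ = 7772.4/6378.137 = 1.218600 rad at the centre.
With φ₁ = -30.10° = -0.525344 rad and θ = 90° = 1.570796 rad:
Destination latitude: φ₂ = arcsin( sin φ₁ cos δ + cos φ₁ sin δ cos θ ) = arcsin(-0.173001) = -9.96°.
Δλ = atan2( sin θ sin δ cos φ₁ , cos δ − sin φ₁ sin φ₂ ) = atan2(0.812046, 0.258198) = 1.262945 rad = 72.36°.
λ₂ = λ₁ + Δλ = 84.11°.

latitude -9.96°, longitude 84.11°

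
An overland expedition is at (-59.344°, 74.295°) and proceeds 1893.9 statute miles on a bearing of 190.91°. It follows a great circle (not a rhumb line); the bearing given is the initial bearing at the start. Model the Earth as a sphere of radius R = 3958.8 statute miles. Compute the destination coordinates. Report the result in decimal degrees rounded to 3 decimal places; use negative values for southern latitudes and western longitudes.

Central angle δ = d/R = 0.478403 rad.
With φ₁ = -59.344° = -1.035748 rad and θ = 190.91° = 3.332008 rad:
Destination latitude: φ₂ = arcsin( sin φ₁ cos δ + cos φ₁ sin δ cos θ ) = arcsin(-0.994153) = -83.801°.
Δλ = atan2( sin θ sin δ cos φ₁ , cos δ − sin φ₁ sin φ₂ ) = atan2(-0.044427, 0.032517) = -0.938967 rad = -53.799°.
λ₂ = 74.295° + -53.799° = 20.496°.

latitude -83.801°, longitude 20.496°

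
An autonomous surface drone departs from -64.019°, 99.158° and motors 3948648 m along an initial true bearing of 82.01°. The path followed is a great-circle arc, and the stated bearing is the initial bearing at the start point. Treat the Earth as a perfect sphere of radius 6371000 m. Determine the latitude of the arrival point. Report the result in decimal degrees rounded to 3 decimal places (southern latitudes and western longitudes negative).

latitude -44.136°

Central angle δ = d/R = 0.619785 rad.
Converting: φ₁ = -1.117342 rad, θ = 1.431345 rad.
sin φ₂ = sin φ₁ cos δ + cos φ₁ sin δ cos θ = (-0.898939)(0.814004) + (0.438073)(0.580860)(0.139000) = -0.696370
φ₂ = asin(-0.696370) = -0.770327 rad = -44.136°.
Δλ = atan2( sin θ sin δ cos φ₁ , cos δ − sin φ₁ sin φ₂ ) = atan2(0.251989, 0.188009) = 0.929795 rad = 53.273°.
λ₂ = 99.158° + 53.273° = 152.431°.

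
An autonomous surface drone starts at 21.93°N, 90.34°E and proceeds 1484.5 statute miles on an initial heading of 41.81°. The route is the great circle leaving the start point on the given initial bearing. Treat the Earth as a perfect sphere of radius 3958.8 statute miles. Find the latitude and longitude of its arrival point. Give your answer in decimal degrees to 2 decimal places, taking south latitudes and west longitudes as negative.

Angular distance δ = d/R = 1484.5 / 3958.8 = 0.374987 rad.
Converting: φ₁ = 0.382751 rad, θ = 0.729722 rad.
Destination latitude: φ₂ = arcsin( sin φ₁ cos δ + cos φ₁ sin δ cos θ ) = arcsin(0.600764) = 36.92°.
Δλ = atan2( sin θ sin δ cos φ₁ , cos δ − sin φ₁ sin φ₂ ) = atan2(0.226504, 0.706143) = 0.310395 rad = 17.78°.
Hence λ₂ = 90.34° + 17.78° = 108.12°.

latitude 36.92°, longitude 108.12°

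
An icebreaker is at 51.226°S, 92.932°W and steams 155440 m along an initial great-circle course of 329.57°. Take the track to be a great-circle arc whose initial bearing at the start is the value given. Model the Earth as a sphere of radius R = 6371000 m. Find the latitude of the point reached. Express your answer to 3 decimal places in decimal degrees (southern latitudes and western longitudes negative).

latitude -50.015°

The arc subtends δ = 155440/6371000 = 0.024398 rad at the centre.
Converting: φ₁ = -0.894062 rad, θ = 5.752082 rad.
sin φ₂ = sin φ₁ cos δ + cos φ₁ sin δ cos θ = (-0.779622)(0.999702) + (0.626250)(0.024396)(0.862249) = -0.766217
φ₂ = asin(-0.766217) = -0.872933 rad = -50.015°.
Δλ = atan2( sin θ sin δ cos φ₁ , cos δ − sin φ₁ sin φ₂ ) = atan2(-0.007738, 0.402343) = -0.019230 rad = -1.102°.
Hence λ₂ = -92.932° + -1.102° = -94.034°.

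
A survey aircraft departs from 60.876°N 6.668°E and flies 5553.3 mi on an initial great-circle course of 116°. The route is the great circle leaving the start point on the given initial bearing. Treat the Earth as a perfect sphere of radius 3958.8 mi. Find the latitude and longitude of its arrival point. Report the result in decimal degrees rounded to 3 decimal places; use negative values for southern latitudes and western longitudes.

latitude -3.684°, longitude 69.288°

δ = 5553.3/3958.8 = 1.402774 rad (80.3730°).
Converting: φ₁ = 1.062487 rad, θ = 2.024582 rad.
Destination latitude: φ₂ = arcsin( sin φ₁ cos δ + cos φ₁ sin δ cos θ ) = arcsin(-0.064261) = -3.684°.
Δλ = atan2( sin θ sin δ cos φ₁ , cos δ − sin φ₁ sin φ₂ ) = atan2(0.431284, 0.223370) = 1.092917 rad = 62.620°.
λ₂ = 6.668° + 62.620° = 69.288°.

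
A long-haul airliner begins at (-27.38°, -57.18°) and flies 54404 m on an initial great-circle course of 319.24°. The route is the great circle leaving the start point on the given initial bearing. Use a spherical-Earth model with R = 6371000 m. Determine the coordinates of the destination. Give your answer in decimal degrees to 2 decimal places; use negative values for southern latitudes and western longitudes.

latitude -27.01°, longitude -57.54°

Angular distance δ = d/R = 54404 / 6371000 = 0.008539 rad.
With φ₁ = -27.38° = -0.477871 rad and θ = 319.24° = 5.571789 rad:
sin φ₂ = sin φ₁ cos δ + cos φ₁ sin δ cos θ = (-0.459890)(0.999964) + (0.887976)(0.008539)(0.757451) = -0.454130
φ₂ = asin(-0.454130) = -0.471395 rad = -27.01°.
Then Δλ = atan2(-0.004951, 0.791114) = -0.006258 rad, from sin θ sin δ cos φ₁ over cos δ − sin φ₁ sin φ₂.
λ₂ = -57.18° + -0.36° = -57.54°.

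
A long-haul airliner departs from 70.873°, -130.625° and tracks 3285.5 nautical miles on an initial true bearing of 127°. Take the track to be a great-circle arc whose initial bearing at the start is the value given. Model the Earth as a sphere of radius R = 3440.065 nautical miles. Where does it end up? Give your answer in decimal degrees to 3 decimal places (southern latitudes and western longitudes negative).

The arc subtends δ = 3285.5/3440.065 = 0.955069 rad at the centre.
With φ₁ = 70.873° = 1.236967 rad and θ = 127° = 2.216568 rad:
Destination latitude: φ₂ = arcsin( sin φ₁ cos δ + cos φ₁ sin δ cos θ ) = arcsin(0.384689) = 22.624°.
Δλ = atan2( sin θ sin δ cos φ₁ , cos δ − sin φ₁ sin φ₂ ) = atan2(0.213626, 0.214100) = 0.784291 rad = 44.937°.
Hence λ₂ = -130.625° + 44.937° = -85.688°.

latitude 22.624°, longitude -85.688°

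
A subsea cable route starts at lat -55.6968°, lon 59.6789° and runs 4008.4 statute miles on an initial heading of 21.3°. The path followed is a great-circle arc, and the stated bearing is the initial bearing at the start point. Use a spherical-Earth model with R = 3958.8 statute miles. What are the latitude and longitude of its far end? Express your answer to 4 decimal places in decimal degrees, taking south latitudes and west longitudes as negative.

Central angle δ = d/R = 1.012529 rad.
Start latitude φ₁ = -0.972093 rad; initial bearing θ = 0.371755 rad.
Applying the spherical law of cosines for sides, sin φ₂ = sin φ₁ cos δ + cos φ₁ sin δ cos θ = 0.007773, so φ₂ = 0.4454°.
Δλ = atan2( sin θ sin δ cos φ₁ , cos δ − sin φ₁ sin φ₂ ) = atan2(0.173637, 0.536139) = 0.313205 rad = 17.9453°.
λ₂ = λ₁ + Δλ = 77.6242°.

latitude 0.4454°, longitude 77.6242°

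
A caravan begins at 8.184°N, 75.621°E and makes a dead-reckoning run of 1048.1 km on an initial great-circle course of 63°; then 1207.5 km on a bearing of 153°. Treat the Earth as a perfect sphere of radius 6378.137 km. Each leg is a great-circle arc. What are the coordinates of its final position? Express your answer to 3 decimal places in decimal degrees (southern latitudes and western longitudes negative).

Apply the spherical direct solution leg by leg, carrying full precision between legs.
Leg 1: from (8.184°, 75.621°), δ = 1048.1/6378.137 = 0.164327 rad, θ = 63° → φ = 12.354°, λ = 84.202°.
Leg 2: from (12.354°, 84.202°), δ = 1207.5/6378.137 = 0.189319 rad, θ = 153° → φ = 2.655°, λ = 89.109°.

latitude 2.655°, longitude 89.109°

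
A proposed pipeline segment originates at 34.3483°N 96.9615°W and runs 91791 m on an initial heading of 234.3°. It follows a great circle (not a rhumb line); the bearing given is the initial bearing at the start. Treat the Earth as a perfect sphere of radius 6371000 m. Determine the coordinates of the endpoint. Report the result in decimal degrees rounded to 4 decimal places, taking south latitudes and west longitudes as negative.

latitude 33.8639°, longitude -97.7688°

The arc subtends δ = 91791/6371000 = 0.014408 rad at the centre.
Start latitude φ₁ = 0.599491 rad; initial bearing θ = 4.089306 rad.
Applying the spherical law of cosines for sides, sin φ₂ = sin φ₁ cos δ + cos φ₁ sin δ cos θ = 0.557223, so φ₂ = 33.8639°.
Δλ = atan2( sin θ sin δ cos φ₁ , cos δ − sin φ₁ sin φ₂ ) = atan2(-0.009660, 0.685499) = -0.014090 rad = -0.8073°.
λ₂ = -96.9615° + -0.8073° = -97.7688°.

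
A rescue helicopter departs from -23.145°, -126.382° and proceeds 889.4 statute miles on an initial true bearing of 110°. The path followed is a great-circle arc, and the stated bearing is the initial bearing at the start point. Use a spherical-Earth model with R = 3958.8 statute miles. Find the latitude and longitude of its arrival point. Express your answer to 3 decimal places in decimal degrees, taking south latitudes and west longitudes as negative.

latitude -26.952°, longitude -112.799°

The arc subtends δ = 889.4/3958.8 = 0.224664 rad at the centre.
Start latitude φ₁ = -0.403956 rad; initial bearing θ = 1.919862 rad.
Destination latitude: φ₂ = arcsin( sin φ₁ cos δ + cos φ₁ sin δ cos θ ) = arcsin(-0.453244) = -26.952°.
Then Δλ = atan2(0.192494, 0.796717) = 0.237066 rad, from sin θ sin δ cos φ₁ over cos δ − sin φ₁ sin φ₂.
λ₂ = λ₁ + Δλ = -112.799°.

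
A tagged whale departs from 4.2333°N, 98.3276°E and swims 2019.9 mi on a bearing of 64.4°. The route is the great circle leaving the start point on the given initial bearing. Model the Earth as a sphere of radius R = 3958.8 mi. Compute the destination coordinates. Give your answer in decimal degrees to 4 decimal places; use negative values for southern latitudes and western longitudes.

latitude 15.9538°, longitude 125.5908°

δ = 2019.9/3958.8 = 0.510230 rad (29.2340°).
Start latitude φ₁ = 0.073885 rad; initial bearing θ = 1.123992 rad.
Applying the spherical law of cosines for sides, sin φ₂ = sin φ₁ cos δ + cos φ₁ sin δ cos θ = 0.274861, so φ₂ = 15.9538°.
Then Δλ = atan2(0.439234, 0.852342) = 0.475833 rad, from sin θ sin δ cos φ₁ over cos δ − sin φ₁ sin φ₂.
Hence λ₂ = 98.3276° + 27.2632° = 125.5908°.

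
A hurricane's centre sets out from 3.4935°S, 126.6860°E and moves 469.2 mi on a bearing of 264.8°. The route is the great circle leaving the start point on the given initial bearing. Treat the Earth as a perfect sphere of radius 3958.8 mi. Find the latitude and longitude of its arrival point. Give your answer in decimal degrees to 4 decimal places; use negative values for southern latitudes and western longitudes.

latitude -4.0832°, longitude 119.9060°

δ = 469.2/3958.8 = 0.118521 rad (6.7907°).
With φ₁ = -3.4935° = -0.060973 rad and θ = 264.8° = 4.621632 rad:
Applying the spherical law of cosines for sides, sin φ₂ = sin φ₁ cos δ + cos φ₁ sin δ cos θ = -0.071205, so φ₂ = -4.0832°.
Δλ = atan2( sin θ sin δ cos φ₁ , cos δ − sin φ₁ sin φ₂ ) = atan2(-0.117538, 0.988646) = -0.118332 rad = -6.7800°.
λ₂ = λ₁ + Δλ = 119.9060°.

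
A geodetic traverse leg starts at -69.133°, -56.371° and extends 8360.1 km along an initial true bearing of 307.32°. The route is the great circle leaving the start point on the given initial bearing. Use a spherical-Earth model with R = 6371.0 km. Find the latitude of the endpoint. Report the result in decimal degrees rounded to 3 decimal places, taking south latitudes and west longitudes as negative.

latitude -1.729°

Central angle δ = d/R = 1.312212 rad.
Start latitude φ₁ = -1.206598 rad; initial bearing θ = 5.363746 rad.
Destination latitude: φ₂ = arcsin( sin φ₁ cos δ + cos φ₁ sin δ cos θ ) = arcsin(-0.030168) = -1.729°.
Then Δλ = atan2(-0.273854, 0.227523) = -0.877544 rad, from sin θ sin δ cos φ₁ over cos δ − sin φ₁ sin φ₂.
λ₂ = -56.371° + -50.280° = -106.651°.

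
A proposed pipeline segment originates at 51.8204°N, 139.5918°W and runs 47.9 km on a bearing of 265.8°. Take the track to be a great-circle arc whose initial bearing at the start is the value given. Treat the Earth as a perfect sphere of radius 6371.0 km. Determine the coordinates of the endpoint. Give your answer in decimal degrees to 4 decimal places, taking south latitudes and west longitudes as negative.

Angular distance δ = d/R = 47.9 / 6371 = 0.007518 rad.
Start latitude φ₁ = 0.904437 rad; initial bearing θ = 4.639085 rad.
Destination latitude: φ₂ = arcsin( sin φ₁ cos δ + cos φ₁ sin δ cos θ ) = arcsin(0.785714) = 51.7868°.
Then Δλ = atan2(-0.004635, 0.382340) = -0.012122 rad, from sin θ sin δ cos φ₁ over cos δ − sin φ₁ sin φ₂.
λ₂ = λ₁ + Δλ = -140.2863°.

latitude 51.7868°, longitude -140.2863°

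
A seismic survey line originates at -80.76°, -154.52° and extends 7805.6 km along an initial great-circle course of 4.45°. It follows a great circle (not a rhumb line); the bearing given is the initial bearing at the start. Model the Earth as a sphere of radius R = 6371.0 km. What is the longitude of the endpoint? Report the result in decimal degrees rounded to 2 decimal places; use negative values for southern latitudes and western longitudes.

longitude -150.26°

Central angle δ = d/R = 1.225177 rad.
With φ₁ = -80.76° = -1.409528 rad and θ = 4.45° = 0.077667 rad:
Applying the spherical law of cosines for sides, sin φ₂ = sin φ₁ cos δ + cos φ₁ sin δ cos θ = -0.183764, so φ₂ = -10.59°.
Δλ = atan2( sin θ sin δ cos φ₁ , cos δ − sin φ₁ sin φ₂ ) = atan2(0.011722, 0.157400) = 0.074334 rad = 4.26°.
Hence λ₂ = -154.52° + 4.26° = -150.26°.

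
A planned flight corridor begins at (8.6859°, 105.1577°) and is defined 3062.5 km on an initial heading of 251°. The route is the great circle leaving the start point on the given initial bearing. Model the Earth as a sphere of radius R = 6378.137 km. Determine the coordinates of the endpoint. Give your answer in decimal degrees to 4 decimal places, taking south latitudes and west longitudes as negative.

Angular distance δ = d/R = 3062.5 / 6378.137 = 0.480156 rad.
Start latitude φ₁ = 0.151598 rad; initial bearing θ = 4.380776 rad.
Destination latitude: φ₂ = arcsin( sin φ₁ cos δ + cos φ₁ sin δ cos θ ) = arcsin(-0.014720) = -0.8434°.
Then Δλ = atan2(-0.431742, 0.889146) = -0.452037 rad, from sin θ sin δ cos φ₁ over cos δ − sin φ₁ sin φ₂.
Hence λ₂ = 105.1577° + -25.8998° = 79.2579°.

latitude -0.8434°, longitude 79.2579°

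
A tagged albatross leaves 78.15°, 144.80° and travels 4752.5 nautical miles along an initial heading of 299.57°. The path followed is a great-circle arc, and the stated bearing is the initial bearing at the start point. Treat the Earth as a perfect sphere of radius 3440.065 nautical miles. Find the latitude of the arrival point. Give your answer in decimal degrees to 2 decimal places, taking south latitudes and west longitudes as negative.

latitude 16.48°

Central angle δ = d/R = 1.381515 rad.
Start latitude φ₁ = 1.363975 rad; initial bearing θ = 5.228483 rad.
Destination latitude: φ₂ = arcsin( sin φ₁ cos δ + cos φ₁ sin δ cos θ ) = arcsin(0.283671) = 16.48°.
Δλ = atan2( sin θ sin δ cos φ₁ , cos δ − sin φ₁ sin φ₂ ) = atan2(-0.175414, -0.089472) = -2.042462 rad = -117.02°.
Hence λ₂ = 144.80° + -117.02° = 27.78°.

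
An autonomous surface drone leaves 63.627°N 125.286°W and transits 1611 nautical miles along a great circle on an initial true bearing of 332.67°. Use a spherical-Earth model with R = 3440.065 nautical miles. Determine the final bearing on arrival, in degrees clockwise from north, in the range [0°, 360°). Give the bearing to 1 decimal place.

final bearing 255.6°

δ = 1611/3440.065 = 0.468305 rad (26.8319°).
Start latitude φ₁ = 1.110501 rad; initial bearing θ = 5.806187 rad.
Applying the spherical law of cosines for sides, sin φ₂ = sin φ₁ cos δ + cos φ₁ sin δ cos θ = 0.977587, so φ₂ = 77.846°.
Then Δλ = atan2(-0.092055, 0.016494) = -1.393504 rad, from sin θ sin δ cos φ₁ over cos δ − sin φ₁ sin φ₂.
λ₂ = -125.286° + -79.842° = -205.128°, normalized to (−180°, 180°] → 154.872°.
The forward bearing on arrival equals the back-azimuth from the destination plus 180°.
Back-azimuth from P₂ (77.8°, 154.9°) to P₁ (63.6°, -125.3°), with Δλ' = λ₁ − λ₂ = -280.2°: atan2( sin Δλ' cos φ₁ , cos φ₂ sin φ₁ − sin φ₂ cos φ₁ cos Δλ' ) = 75.6°.
Final bearing = (75.6° + 180°) mod 360° = 255.6°.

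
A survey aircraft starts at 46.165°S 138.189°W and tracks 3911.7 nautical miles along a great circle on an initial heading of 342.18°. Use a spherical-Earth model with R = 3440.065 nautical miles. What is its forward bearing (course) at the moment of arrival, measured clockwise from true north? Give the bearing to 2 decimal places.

Central angle δ = d/R = 1.137101 rad.
Converting: φ₁ = -0.805731 rad, θ = 5.972168 rad.
sin φ₂ = sin φ₁ cos δ + cos φ₁ sin δ cos θ = (-0.721337)(0.420227) + (0.692584)(0.907419)(0.952023) = 0.295186
φ₂ = asin(0.295186) = 0.299650 rad = 17.169°.
Δλ = atan2( sin θ sin δ cos φ₁ , cos δ − sin φ₁ sin φ₂ ) = atan2(-0.192327, 0.633156) = -0.294902 rad = -16.897°.
λ₂ = λ₁ + Δλ = -155.086°.
The forward bearing on arrival equals the back-azimuth from the destination plus 180°.
Back-azimuth from P₂ (17.17°, -155.09°) to P₁ (-46.16°, -138.19°), with Δλ' = λ₁ − λ₂ = 16.90°: atan2( sin Δλ' cos φ₁ , cos φ₂ sin φ₁ − sin φ₂ cos φ₁ cos Δλ' ) = 167.18°.
Final bearing = (167.18° + 180°) mod 360° = 347.18°.

final bearing 347.18°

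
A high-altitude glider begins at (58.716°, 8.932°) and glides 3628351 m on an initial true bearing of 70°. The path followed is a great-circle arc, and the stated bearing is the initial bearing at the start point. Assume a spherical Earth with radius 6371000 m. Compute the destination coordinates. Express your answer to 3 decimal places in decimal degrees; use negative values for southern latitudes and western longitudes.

The arc subtends δ = 3628351/6371000 = 0.569510 rad at the centre.
Converting: φ₁ = 1.024788 rad, θ = 1.221730 rad.
Applying the spherical law of cosines for sides, sin φ₂ = sin φ₁ cos δ + cos φ₁ sin δ cos θ = 0.815485, so φ₂ = 54.635°.
Then Δλ = atan2(0.263120, 0.145248) = 1.066402 rad, from sin θ sin δ cos φ₁ over cos δ − sin φ₁ sin φ₂.
λ₂ = 8.932° + 61.100° = 70.032°.

latitude 54.635°, longitude 70.032°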